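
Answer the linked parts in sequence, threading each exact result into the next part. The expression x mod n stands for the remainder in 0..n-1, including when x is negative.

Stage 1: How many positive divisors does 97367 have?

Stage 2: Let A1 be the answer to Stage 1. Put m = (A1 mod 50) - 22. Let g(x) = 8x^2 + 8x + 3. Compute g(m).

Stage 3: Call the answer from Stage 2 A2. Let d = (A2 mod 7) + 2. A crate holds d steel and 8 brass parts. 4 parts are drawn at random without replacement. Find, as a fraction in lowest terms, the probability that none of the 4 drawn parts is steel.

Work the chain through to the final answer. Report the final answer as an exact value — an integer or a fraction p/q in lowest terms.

2/39

Stage 1: 97367 is prime, so its only divisors are 1 and 97367; count = 2; answer 2
Stage 2: A1 = 2; m = -20; 8*(-20)^2 + 8*(-20)^1 + 3 = (3200) + (-160) + (3) = 3043; answer 3043
Stage 3: A2 = 3043; d = 7; total draws C(15,4) = 1365; favorable C(8,4) = 70; P = 2/39; answer 2/39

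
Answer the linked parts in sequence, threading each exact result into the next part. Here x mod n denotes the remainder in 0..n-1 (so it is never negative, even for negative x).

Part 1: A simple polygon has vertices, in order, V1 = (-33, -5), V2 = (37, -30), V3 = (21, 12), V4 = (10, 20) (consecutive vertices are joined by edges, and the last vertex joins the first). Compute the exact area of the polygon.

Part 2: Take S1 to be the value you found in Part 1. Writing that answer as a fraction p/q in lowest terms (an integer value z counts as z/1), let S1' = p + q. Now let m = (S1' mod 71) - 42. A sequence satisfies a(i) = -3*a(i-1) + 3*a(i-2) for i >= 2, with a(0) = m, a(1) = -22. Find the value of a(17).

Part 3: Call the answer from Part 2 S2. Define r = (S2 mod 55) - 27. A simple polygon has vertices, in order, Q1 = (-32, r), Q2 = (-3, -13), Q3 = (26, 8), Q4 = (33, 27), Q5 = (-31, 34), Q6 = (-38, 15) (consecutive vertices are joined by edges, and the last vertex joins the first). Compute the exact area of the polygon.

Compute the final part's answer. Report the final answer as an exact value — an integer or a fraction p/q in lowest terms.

Part 1: cross terms: (-33*-30 - 37*-5)=1175, (37*12 - 21*-30)=1074, (21*20 - 10*12)=300, (10*-5 - -33*20)=610; twice the area = |3159| = 3159; area = 3159/2; answer 3159/2
Part 2: S1 = 3159/2; threaded value p + q = 3161; m = -5; a(2) = -3*(-22) + 3*(-5) = 51; iterating: a(2)=51, a(3)=-219, a(4)=810, a(5)=-3087, a(6)=11691, a(7)=-44334, a(8)=168075, a(9)=-637227, a(10)=2415906, a(11)=-9159399, a(12)=34725915, a(13)=-131655942, a(14)=499145571, a(15)=-1892404539, a(16)=7174650330, a(17)=-27201164607; answer -27201164607
Part 3: S2 = -27201164607; r = 16; cross terms: (-32*-13 - -3*16)=464, (-3*8 - 26*-13)=314, (26*27 - 33*8)=438, (33*34 - -31*27)=1959, (-31*15 - -38*34)=827, (-38*16 - -32*15)=-128; twice the area = |3874| = 3874; area = 1937; answer 1937

1937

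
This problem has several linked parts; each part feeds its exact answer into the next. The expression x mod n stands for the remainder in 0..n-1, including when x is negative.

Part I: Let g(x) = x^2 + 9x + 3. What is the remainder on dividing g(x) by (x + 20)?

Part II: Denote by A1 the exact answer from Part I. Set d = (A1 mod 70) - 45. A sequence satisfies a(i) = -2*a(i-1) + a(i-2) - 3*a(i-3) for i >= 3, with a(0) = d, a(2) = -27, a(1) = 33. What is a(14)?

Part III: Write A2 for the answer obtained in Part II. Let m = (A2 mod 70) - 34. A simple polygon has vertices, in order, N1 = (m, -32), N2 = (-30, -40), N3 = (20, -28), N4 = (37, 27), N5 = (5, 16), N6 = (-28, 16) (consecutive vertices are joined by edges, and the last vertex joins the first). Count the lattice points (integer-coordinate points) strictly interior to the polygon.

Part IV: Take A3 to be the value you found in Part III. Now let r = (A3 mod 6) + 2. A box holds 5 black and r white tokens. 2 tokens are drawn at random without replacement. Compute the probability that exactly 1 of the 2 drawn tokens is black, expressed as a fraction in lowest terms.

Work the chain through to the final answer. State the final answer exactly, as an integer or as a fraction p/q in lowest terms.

10/21

Part I: remainder = value at the root: 1*(-20)^2 + 9*(-20)^1 + 3 = (400) + (-180) + (3) = 223; answer 223
Part II: A1 = 223; d = -32; a(3) = -2*(-27) + 1*(33) - 3*(-32) = 183; iterating: a(3)=183, a(4)=-492, a(5)=1248, a(6)=-3537, a(7)=9798, a(8)=-26877, a(9)=74163, a(10)=-204597, a(11)=563988, a(12)=-1555062, a(13)=4287903, a(14)=-11822832; answer -11822832
Part III: A2 = -11822832; m = -6; cross terms: (-6*-40 - -30*-32)=-720, (-30*-28 - 20*-40)=1640, (20*27 - 37*-28)=1576, (37*16 - 5*27)=457, (5*16 - -28*16)=528, (-28*-32 - -6*16)=992; twice the area = |4473| = 4473; area = 4473/2; boundary points = 8 + 2 + 1 + 1 + 33 + 2 = 47; strictly interior points = area - boundary/2 + 1 = 2214; answer 2214
Part IV: A3 = 2214; r = 2; total draws C(7,2) = 21; favorable C(5,1)*C(2,1) = 10; P = 10/21; answer 10/21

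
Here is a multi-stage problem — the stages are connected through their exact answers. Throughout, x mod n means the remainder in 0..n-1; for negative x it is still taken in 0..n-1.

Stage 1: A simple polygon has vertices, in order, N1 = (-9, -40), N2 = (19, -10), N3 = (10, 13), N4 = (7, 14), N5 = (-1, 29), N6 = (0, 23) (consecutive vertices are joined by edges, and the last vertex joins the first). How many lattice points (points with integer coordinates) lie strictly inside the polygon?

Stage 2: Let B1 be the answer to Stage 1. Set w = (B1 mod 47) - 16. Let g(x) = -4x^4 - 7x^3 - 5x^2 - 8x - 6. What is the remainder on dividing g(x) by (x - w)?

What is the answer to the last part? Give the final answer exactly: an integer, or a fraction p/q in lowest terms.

-162

Stage 1: cross terms: (-9*-10 - 19*-40)=850, (19*13 - 10*-10)=347, (10*14 - 7*13)=49, (7*29 - -1*14)=217, (-1*23 - 0*29)=-23, (0*-40 - -9*23)=207; twice the area = |1647| = 1647; area = 1647/2; boundary points = 2 + 1 + 1 + 1 + 1 + 9 = 15; strictly interior points = area - boundary/2 + 1 = 817; answer 817
Stage 2: B1 = 817; w = 2; remainder = value at the root: -4*(2)^4 - 7*(2)^3 - 5*(2)^2 - 8*(2)^1 - 6 = (-64) + (-56) + (-20) + (-16) + (-6) = -162; answer -162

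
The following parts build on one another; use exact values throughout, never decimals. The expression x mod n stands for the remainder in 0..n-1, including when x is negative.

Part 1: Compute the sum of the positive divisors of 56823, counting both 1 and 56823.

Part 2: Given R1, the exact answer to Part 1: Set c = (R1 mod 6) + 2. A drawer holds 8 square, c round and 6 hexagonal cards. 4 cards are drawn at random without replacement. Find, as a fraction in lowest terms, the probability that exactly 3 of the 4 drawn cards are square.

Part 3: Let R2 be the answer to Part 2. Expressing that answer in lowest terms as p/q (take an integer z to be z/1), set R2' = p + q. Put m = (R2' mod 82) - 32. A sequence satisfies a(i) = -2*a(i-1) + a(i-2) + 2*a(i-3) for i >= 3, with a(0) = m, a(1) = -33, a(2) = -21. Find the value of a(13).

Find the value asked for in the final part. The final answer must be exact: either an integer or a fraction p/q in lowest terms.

Part 1: 56823 = 3 * 13 * 31 * 47; sigma = (1 + 3) * (1 + 13) * (1 + 31) * (1 + 47) = 4 * 14 * 32 * 48 = 86016; answer 86016
Part 2: R1 = 86016; c = 2; total draws C(16,4) = 1820; favorable C(8,3)*C(8,1) = 448; P = 16/65; answer 16/65
Part 3: R2 = 16/65; threaded value p + q = 81; m = 49; a(3) = -2*(-21) + 1*(-33) + 2*(49) = 107; iterating: a(3)=107, a(4)=-301, a(5)=667, a(6)=-1421, a(7)=2907, a(8)=-5901, a(9)=11867, a(10)=-23821, a(11)=47707, a(12)=-95501, a(13)=191067; answer 191067

191067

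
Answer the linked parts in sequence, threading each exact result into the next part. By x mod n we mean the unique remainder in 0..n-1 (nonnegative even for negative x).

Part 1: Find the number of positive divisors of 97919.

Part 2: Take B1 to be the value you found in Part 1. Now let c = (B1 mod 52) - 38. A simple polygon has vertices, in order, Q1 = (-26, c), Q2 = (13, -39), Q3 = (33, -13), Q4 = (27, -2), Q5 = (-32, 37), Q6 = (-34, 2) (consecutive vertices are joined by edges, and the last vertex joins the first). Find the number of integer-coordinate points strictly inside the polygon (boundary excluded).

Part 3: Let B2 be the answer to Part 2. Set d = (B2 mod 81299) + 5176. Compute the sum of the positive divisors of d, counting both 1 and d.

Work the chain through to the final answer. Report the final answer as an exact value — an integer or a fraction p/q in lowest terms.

Part 1: 97919 is prime, so its only divisors are 1 and 97919; count = 2; answer 2
Part 2: B1 = 2; c = -36; cross terms: (-26*-39 - 13*-36)=1482, (13*-13 - 33*-39)=1118, (33*-2 - 27*-13)=285, (27*37 - -32*-2)=935, (-32*2 - -34*37)=1194, (-34*-36 - -26*2)=1276; twice the area = |6290| = 6290; area = 3145; boundary points = 3 + 2 + 1 + 1 + 1 + 2 = 10; strictly interior points = area - boundary/2 + 1 = 3141; answer 3141
Part 3: B2 = 3141; d = 8317; 8317 is prime, so its only divisors are 1 and 8317; sigma = 1 + 8317 = 8318; answer 8318

8318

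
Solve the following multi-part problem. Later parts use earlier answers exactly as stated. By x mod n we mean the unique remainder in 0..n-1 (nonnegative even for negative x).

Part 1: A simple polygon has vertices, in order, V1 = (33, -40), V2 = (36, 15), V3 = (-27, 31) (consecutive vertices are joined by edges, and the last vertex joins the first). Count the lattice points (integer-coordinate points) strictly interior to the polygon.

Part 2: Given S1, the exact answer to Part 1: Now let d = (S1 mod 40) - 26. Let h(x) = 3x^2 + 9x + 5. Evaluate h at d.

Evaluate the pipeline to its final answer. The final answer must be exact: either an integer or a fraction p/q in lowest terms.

395

Part 1: cross terms: (33*15 - 36*-40)=1935, (36*31 - -27*15)=1521, (-27*-40 - 33*31)=57; twice the area = |3513| = 3513; area = 3513/2; boundary points = 1 + 1 + 1 = 3; strictly interior points = area - boundary/2 + 1 = 1756; answer 1756
Part 2: S1 = 1756; d = 10; 3*(10)^2 + 9*(10)^1 + 5 = (300) + (90) + (5) = 395; answer 395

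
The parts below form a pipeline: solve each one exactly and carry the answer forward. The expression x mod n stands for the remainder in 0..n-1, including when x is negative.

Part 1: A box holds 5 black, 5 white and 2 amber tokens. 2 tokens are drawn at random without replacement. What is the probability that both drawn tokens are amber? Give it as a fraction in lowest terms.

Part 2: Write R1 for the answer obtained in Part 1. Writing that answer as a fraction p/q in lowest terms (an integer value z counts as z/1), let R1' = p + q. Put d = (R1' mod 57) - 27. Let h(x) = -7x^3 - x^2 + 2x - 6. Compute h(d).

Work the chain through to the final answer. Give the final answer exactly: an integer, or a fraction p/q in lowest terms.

34062

Part 1: total draws C(12,2) = 66; favorable C(2,2) = 1; P = 1/66; answer 1/66
Part 2: R1 = 1/66; threaded value p + q = 67; d = -17; -7*(-17)^3 - 1*(-17)^2 + 2*(-17)^1 - 6 = (34391) + (-289) + (-34) + (-6) = 34062; answer 34062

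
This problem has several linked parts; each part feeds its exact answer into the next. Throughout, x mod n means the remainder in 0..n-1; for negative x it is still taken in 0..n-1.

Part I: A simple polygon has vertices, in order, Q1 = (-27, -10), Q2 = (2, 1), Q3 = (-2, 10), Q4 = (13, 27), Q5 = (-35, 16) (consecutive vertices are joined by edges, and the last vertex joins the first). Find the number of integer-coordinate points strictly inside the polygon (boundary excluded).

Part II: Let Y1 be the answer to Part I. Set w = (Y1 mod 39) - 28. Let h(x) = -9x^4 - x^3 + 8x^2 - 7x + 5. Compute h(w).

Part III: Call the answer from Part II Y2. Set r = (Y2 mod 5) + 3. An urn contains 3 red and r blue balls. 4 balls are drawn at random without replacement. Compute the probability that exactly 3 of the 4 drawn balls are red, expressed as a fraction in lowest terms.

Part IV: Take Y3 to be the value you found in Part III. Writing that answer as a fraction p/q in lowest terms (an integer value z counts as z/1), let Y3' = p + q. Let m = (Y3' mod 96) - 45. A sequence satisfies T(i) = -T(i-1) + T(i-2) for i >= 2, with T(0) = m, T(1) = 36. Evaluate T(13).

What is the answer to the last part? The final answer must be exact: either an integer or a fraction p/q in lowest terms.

Part I: cross terms: (-27*1 - 2*-10)=-7, (2*10 - -2*1)=22, (-2*27 - 13*10)=-184, (13*16 - -35*27)=1153, (-35*-10 - -27*16)=782; twice the area = |1766| = 1766; area = 883; boundary points = 1 + 1 + 1 + 1 + 2 = 6; strictly interior points = area - boundary/2 + 1 = 881; answer 881
Part II: Y1 = 881; w = -5; -9*(-5)^4 - 1*(-5)^3 + 8*(-5)^2 - 7*(-5)^1 + 5 = (-5625) + (125) + (200) + (35) + (5) = -5260; answer -5260
Part III: Y2 = -5260; r = 3; total draws C(6,4) = 15; favorable C(3,3)*C(3,1) = 3; P = 1/5; answer 1/5
Part IV: Y3 = 1/5; threaded value p + q = 6; m = -39; T(2) = -1*(36) + 1*(-39) = -75; iterating: T(2)=-75, T(3)=111, T(4)=-186, T(5)=297, T(6)=-483, T(7)=780, T(8)=-1263, T(9)=2043, T(10)=-3306, T(11)=5349, T(12)=-8655, T(13)=14004; answer 14004

14004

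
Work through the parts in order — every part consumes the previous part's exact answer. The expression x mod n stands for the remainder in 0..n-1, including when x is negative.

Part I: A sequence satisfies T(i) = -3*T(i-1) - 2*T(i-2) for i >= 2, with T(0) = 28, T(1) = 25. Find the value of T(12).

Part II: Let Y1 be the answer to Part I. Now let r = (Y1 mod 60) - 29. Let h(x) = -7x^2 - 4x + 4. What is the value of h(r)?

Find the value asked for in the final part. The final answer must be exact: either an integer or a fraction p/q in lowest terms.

-1724

Part I: T(2) = -3*(25) - 2*(28) = -131; iterating: T(2)=-131, T(3)=343, T(4)=-767, T(5)=1615, T(6)=-3311, T(7)=6703, T(8)=-13487, T(9)=27055, T(10)=-54191, T(11)=108463, T(12)=-217007; answer -217007
Part II: Y1 = -217007; r = -16; -7*(-16)^2 - 4*(-16)^1 + 4 = (-1792) + (64) + (4) = -1724; answer -1724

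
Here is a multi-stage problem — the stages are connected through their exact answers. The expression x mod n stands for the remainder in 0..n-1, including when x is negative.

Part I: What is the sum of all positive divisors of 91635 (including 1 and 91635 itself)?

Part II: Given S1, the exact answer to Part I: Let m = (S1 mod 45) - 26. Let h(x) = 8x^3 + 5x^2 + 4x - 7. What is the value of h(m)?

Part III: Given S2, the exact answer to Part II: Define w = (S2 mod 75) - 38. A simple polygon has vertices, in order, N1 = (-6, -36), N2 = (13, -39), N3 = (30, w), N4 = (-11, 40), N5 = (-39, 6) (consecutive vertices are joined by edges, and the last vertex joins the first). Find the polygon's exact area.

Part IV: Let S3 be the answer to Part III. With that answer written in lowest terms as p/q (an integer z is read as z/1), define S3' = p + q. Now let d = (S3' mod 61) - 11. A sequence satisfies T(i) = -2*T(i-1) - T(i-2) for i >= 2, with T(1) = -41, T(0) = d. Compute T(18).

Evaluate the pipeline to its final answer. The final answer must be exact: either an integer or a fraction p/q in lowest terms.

126

Part I: 91635 = 3 * 5 * 41 * 149; sigma = (1 + 3) * (1 + 5) * (1 + 41) * (1 + 149) = 4 * 6 * 42 * 150 = 151200; answer 151200
Part II: S1 = 151200; m = -26; 8*(-26)^3 + 5*(-26)^2 + 4*(-26)^1 - 7 = (-140608) + (3380) + (-104) + (-7) = -137339; answer -137339
Part III: S2 = -137339; w = 23; cross terms: (-6*-39 - 13*-36)=702, (13*23 - 30*-39)=1469, (30*40 - -11*23)=1453, (-11*6 - -39*40)=1494, (-39*-36 - -6*6)=1440; twice the area = |6558| = 6558; area = 3279; answer 3279
Part IV: S3 = 3279; threaded value p + q = 3280; d = 36; T(2) = -2*(-41) - 1*(36) = 46; iterating: T(2)=46, T(3)=-51, T(4)=56, T(5)=-61, T(6)=66, T(7)=-71, T(8)=76, T(9)=-81, T(10)=86, T(11)=-91, T(12)=96, T(13)=-101, T(14)=106, T(15)=-111, T(16)=116, T(17)=-121, T(18)=126; answer 126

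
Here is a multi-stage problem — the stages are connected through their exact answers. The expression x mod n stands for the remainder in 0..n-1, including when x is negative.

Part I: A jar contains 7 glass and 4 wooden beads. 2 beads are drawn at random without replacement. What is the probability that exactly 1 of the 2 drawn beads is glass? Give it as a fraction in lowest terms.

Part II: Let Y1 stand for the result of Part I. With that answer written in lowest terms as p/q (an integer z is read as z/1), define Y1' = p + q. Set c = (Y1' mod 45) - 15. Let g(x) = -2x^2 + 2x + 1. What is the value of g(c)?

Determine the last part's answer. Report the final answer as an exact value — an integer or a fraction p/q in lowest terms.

Part I: total draws C(11,2) = 55; favorable C(7,1)*C(4,1) = 28; P = 28/55; answer 28/55
Part II: Y1 = 28/55; threaded value p + q = 83; c = 23; -2*(23)^2 + 2*(23)^1 + 1 = (-1058) + (46) + (1) = -1011; answer -1011

-1011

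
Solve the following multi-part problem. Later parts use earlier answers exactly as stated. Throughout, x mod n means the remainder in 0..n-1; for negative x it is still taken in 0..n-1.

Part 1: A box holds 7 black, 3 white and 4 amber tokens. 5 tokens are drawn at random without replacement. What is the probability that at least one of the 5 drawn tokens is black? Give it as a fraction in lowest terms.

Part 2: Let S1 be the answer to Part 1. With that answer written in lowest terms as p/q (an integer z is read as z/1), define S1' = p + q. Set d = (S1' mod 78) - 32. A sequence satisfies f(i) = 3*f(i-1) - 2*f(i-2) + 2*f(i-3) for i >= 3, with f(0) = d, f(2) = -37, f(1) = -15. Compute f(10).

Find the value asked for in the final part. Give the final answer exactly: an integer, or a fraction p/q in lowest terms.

-64573

Part 1: total draws C(14,5) = 2002; complement C(7,5) = 21; favorable 2002 - 21 = 1981; P = 283/286; answer 283/286
Part 2: S1 = 283/286; threaded value p + q = 569; d = -9; f(3) = 3*(-37) - 2*(-15) + 2*(-9) = -99; iterating: f(3)=-99, f(4)=-253, f(5)=-635, f(6)=-1597, f(7)=-4027, f(8)=-10157, f(9)=-25611, f(10)=-64573; answer -64573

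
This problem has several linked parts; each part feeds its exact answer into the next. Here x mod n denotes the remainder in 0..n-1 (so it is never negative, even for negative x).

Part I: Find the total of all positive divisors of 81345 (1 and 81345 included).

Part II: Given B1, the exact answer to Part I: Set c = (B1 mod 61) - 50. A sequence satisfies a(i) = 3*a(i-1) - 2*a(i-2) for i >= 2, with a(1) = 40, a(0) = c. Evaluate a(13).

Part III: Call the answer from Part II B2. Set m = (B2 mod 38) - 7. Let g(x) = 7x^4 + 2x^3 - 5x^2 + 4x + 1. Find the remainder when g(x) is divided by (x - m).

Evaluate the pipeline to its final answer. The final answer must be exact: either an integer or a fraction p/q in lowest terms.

Part I: 81345 = 3 * 5 * 11 * 17 * 29; sigma = (1 + 3) * (1 + 5) * (1 + 11) * (1 + 17) * (1 + 29) = 4 * 6 * 12 * 18 * 30 = 155520; answer 155520
Part II: B1 = 155520; c = -19; a(2) = 3*(40) - 2*(-19) = 158; iterating: a(2)=158, a(3)=394, a(4)=866, a(5)=1810, a(6)=3698, a(7)=7474, a(8)=15026, a(9)=30130, a(10)=60338, a(11)=120754, a(12)=241586, a(13)=483250; answer 483250
Part III: B2 = 483250; m = -3; remainder = value at the root: 7*(-3)^4 + 2*(-3)^3 - 5*(-3)^2 + 4*(-3)^1 + 1 = (567) + (-54) + (-45) + (-12) + (1) = 457; answer 457

457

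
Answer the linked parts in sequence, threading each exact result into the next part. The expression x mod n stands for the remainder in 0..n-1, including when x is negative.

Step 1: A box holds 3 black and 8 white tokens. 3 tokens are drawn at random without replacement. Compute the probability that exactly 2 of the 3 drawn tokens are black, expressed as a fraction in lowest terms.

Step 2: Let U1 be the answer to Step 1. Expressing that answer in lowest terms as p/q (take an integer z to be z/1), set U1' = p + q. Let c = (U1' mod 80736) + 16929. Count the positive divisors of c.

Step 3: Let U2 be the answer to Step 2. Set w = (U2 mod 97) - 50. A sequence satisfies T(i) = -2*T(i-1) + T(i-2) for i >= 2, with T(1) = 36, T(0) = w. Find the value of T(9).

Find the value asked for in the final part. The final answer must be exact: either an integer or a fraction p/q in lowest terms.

41172

Step 1: total draws C(11,3) = 165; favorable C(3,2)*C(8,1) = 24; P = 8/55; answer 8/55
Step 2: U1 = 8/55; threaded value p + q = 63; c = 16992; 16992 = 2^5 * 3^2 * 59; number of divisors = (5+1) * (2+1) * (1+1) = 36; answer 36
Step 3: U2 = 36; w = -14; T(2) = -2*(36) + 1*(-14) = -86; iterating: T(2)=-86, T(3)=208, T(4)=-502, T(5)=1212, T(6)=-2926, T(7)=7064, T(8)=-17054, T(9)=41172; answer 41172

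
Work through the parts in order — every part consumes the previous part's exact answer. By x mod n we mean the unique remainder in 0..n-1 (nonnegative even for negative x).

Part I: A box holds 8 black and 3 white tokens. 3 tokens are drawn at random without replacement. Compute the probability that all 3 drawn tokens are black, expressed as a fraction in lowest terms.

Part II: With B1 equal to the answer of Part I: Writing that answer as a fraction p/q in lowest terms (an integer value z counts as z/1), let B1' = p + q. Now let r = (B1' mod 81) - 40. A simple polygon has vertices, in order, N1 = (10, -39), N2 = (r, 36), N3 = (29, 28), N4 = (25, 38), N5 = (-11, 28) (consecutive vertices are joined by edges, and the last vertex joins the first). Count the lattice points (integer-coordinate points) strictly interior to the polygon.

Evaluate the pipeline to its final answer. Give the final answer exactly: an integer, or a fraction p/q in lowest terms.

1125

Part I: total draws C(11,3) = 165; favorable C(8,3) = 56; P = 56/165; answer 56/165
Part II: B1 = 56/165; threaded value p + q = 221; r = 19; cross terms: (10*36 - 19*-39)=1101, (19*28 - 29*36)=-512, (29*38 - 25*28)=402, (25*28 - -11*38)=1118, (-11*-39 - 10*28)=149; twice the area = |2258| = 2258; area = 1129; boundary points = 3 + 2 + 2 + 2 + 1 = 10; strictly interior points = area - boundary/2 + 1 = 1125; answer 1125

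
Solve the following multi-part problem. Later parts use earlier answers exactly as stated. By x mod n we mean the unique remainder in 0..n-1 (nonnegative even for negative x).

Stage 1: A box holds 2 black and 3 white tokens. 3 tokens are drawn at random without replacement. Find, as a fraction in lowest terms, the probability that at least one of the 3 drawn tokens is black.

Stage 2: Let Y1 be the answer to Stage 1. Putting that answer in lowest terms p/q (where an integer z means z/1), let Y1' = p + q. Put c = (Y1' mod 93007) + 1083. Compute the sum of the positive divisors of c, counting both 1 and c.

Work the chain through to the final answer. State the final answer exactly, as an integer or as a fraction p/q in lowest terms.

1800

Stage 1: total draws C(5,3) = 10; complement C(3,3) = 1; favorable 10 - 1 = 9; P = 9/10; answer 9/10
Stage 2: Y1 = 9/10; threaded value p + q = 19; c = 1102; 1102 = 2 * 19 * 29; sigma = (1 + 2) * (1 + 19) * (1 + 29) = 3 * 20 * 30 = 1800; answer 1800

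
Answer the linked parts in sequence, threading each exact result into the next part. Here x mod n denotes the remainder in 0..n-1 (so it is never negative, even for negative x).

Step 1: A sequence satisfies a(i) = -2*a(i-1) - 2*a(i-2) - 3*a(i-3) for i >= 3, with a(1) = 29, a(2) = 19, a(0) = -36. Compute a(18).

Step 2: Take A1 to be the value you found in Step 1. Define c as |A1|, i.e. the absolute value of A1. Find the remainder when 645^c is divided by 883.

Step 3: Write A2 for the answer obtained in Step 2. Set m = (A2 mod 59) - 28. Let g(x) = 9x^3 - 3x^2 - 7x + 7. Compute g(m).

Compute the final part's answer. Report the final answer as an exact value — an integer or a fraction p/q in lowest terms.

Step 1: a(3) = -2*(19) - 2*(29) - 3*(-36) = 12; iterating: a(3)=12, a(4)=-149, a(5)=217, a(6)=-172, a(7)=357, a(8)=-1021, a(9)=1844, a(10)=-2717, a(11)=4809, a(12)=-9716, a(13)=17965, a(14)=-30925, a(15)=55068, a(16)=-102181, a(17)=187001, a(18)=-334844; answer -334844
Step 2: A1 = -334844; c = 334844; squarings mod 883: 645^1=645, 645^2=132, 645^4=647, 645^8=67, 645^16=74, 645^32=178, 645^64=779, 645^128=220, 645^256=718, 645^512=735, 645^1024=712, 645^2048=102, 645^4096=691, 645^8192=661, 645^16384=719, 645^32768=406, 645^65536=598, 645^131072=872, 645^262144=121; 645^334844 = 645^4 * 645^8 * 645^16 * 645^32 * 645^64 * 645^128 * 645^256 * 645^512 * 645^2048 * 645^4096 * 645^65536 * 645^262144 = 721 (mod 883); answer 721
Step 3: A2 = 721; m = -15; 9*(-15)^3 - 3*(-15)^2 - 7*(-15)^1 + 7 = (-30375) + (-675) + (105) + (7) = -30938; answer -30938

-30938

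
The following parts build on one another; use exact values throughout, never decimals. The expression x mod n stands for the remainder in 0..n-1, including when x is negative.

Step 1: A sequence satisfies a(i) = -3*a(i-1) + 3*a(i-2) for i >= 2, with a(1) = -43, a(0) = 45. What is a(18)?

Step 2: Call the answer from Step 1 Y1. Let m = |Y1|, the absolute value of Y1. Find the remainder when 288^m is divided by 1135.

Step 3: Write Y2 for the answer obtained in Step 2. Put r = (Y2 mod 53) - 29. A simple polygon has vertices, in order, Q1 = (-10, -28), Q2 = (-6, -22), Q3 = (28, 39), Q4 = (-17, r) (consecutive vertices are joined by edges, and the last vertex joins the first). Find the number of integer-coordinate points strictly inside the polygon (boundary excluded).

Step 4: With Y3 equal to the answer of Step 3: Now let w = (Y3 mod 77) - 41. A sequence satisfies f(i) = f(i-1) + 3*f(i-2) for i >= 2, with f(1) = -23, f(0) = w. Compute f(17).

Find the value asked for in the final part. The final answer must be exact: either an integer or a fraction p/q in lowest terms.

-2422676

Step 1: a(2) = -3*(-43) + 3*(45) = 264; iterating: a(2)=264, a(3)=-921, a(4)=3555, a(5)=-13428, a(6)=50949, a(7)=-193131, a(8)=732240, a(9)=-2776113, a(10)=10525059, a(11)=-39903516, a(12)=151285725, a(13)=-573567723, a(14)=2174560344, a(15)=-8244384201, a(16)=31256833635, a(17)=-118503653508, a(18)=449281461429; answer 449281461429
Step 2: Y1 = 449281461429; m = 449281461429; squarings mod 1135: 288^1=288, 288^2=89, 288^4=1111, 288^8=576, 288^16=356, 288^32=751, 288^64=1041, 288^128=891, 288^256=516, 288^512=666, 288^1024=906, 288^2048=231, 288^4096=16, 288^8192=256, 288^16384=841, 288^32768=176, 288^65536=331, 288^131072=601, 288^262144=271, 288^524288=801, 288^1048576=326, 288^2097152=721, 288^4194304=11, 288^8388608=121, 288^16777216=1021, 288^33554432=511, 288^67108864=71, 288^134217728=501, 288^268435456=166, 288^536870912=316, 288^1073741824=1111, 288^2147483648=576, 288^4294967296=356, 288^8589934592=751, 288^17179869184=1041, 288^34359738368=891, 288^68719476736=516, 288^137438953472=666, 288^274877906944=906; 288^449281461429 = 288^1 * 288^4 * 288^16 * 288^32 * 288^128 * 288^1024 * 288^2048 * 288^65536 * 288^131072 * 288^4194304 * 288^16777216 * 288^33554432 * 288^134217728 * 288^268435456 * 288^2147483648 * 288^34359738368 * 288^137438953472 * 288^274877906944 = 1128 (mod 1135); answer 1128
Step 3: Y2 = 1128; r = -14; cross terms: (-10*-22 - -6*-28)=52, (-6*39 - 28*-22)=382, (28*-14 - -17*39)=271, (-17*-28 - -10*-14)=336; twice the area = |1041| = 1041; area = 1041/2; boundary points = 2 + 1 + 1 + 7 = 11; strictly interior points = area - boundary/2 + 1 = 516; answer 516
Step 4: Y3 = 516; w = 13; f(2) = 1*(-23) + 3*(13) = 16; iterating: f(2)=16, f(3)=-53, f(4)=-5, f(5)=-164, f(6)=-179, f(7)=-671, f(8)=-1208, f(9)=-3221, f(10)=-6845, f(11)=-16508, f(12)=-37043, f(13)=-86567, f(14)=-197696, f(15)=-457397, f(16)=-1050485, f(17)=-2422676; answer -2422676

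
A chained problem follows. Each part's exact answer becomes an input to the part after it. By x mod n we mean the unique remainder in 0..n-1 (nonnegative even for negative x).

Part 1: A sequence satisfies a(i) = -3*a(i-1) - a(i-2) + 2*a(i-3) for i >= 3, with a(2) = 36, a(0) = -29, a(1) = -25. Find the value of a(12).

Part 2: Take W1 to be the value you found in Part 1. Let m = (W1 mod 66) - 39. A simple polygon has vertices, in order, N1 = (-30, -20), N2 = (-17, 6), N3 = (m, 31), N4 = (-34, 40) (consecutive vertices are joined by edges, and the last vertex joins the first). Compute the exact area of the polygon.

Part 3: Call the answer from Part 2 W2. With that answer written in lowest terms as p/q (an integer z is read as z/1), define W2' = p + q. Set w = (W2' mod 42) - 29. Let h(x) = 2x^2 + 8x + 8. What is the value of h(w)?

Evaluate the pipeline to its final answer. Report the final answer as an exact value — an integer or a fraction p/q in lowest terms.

0

Part 1: a(3) = -3*(36) - 1*(-25) + 2*(-29) = -141; iterating: a(3)=-141, a(4)=337, a(5)=-798, a(6)=1775, a(7)=-3853, a(8)=8188, a(9)=-17161, a(10)=35589, a(11)=-73230, a(12)=149779; answer 149779
Part 2: W1 = 149779; m = -14; cross terms: (-30*6 - -17*-20)=-520, (-17*31 - -14*6)=-443, (-14*40 - -34*31)=494, (-34*-20 - -30*40)=1880; twice the area = |1411| = 1411; area = 1411/2; answer 1411/2
Part 3: W2 = 1411/2; threaded value p + q = 1413; w = -2; 2*(-2)^2 + 8*(-2)^1 + 8 = (8) + (-16) + (8) = 0; answer 0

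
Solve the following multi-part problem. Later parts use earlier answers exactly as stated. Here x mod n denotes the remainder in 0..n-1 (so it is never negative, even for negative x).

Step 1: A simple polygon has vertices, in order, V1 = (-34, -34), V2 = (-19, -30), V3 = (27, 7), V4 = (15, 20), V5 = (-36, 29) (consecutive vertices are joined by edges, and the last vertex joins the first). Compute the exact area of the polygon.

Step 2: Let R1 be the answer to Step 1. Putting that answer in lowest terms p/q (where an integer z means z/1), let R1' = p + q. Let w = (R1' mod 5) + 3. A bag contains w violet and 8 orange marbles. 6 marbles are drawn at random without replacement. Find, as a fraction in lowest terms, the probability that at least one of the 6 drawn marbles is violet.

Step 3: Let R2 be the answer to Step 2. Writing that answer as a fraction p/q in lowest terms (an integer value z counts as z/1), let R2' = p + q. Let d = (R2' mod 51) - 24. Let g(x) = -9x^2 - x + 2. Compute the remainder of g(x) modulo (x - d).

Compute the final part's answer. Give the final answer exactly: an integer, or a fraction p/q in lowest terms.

-1776

Step 1: cross terms: (-34*-30 - -19*-34)=374, (-19*7 - 27*-30)=677, (27*20 - 15*7)=435, (15*29 - -36*20)=1155, (-36*-34 - -34*29)=2210; twice the area = |4851| = 4851; area = 4851/2; answer 4851/2
Step 2: R1 = 4851/2; threaded value p + q = 4853; w = 6; total draws C(14,6) = 3003; complement C(8,6) = 28; favorable 3003 - 28 = 2975; P = 425/429; answer 425/429
Step 3: R2 = 425/429; threaded value p + q = 854; d = 14; remainder = value at the root: -9*(14)^2 - 1*(14)^1 + 2 = (-1764) + (-14) + (2) = -1776; answer -1776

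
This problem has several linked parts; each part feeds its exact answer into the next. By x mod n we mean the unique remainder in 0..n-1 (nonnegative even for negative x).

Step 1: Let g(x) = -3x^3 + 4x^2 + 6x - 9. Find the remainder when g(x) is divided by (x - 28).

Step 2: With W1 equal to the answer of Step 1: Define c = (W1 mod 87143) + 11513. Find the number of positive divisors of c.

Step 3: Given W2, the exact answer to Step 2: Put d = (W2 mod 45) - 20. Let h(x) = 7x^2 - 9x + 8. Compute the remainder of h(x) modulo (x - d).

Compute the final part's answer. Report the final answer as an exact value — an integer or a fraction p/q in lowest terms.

1944

Step 1: remainder = value at the root: -3*(28)^3 + 4*(28)^2 + 6*(28)^1 - 9 = (-65856) + (3136) + (168) + (-9) = -62561; answer -62561
Step 2: W1 = -62561; c = 36095; 36095 = 5 * 7219; number of divisors = (1+1) * (1+1) = 4; answer 4
Step 3: W2 = 4; d = -16; remainder = value at the root: 7*(-16)^2 - 9*(-16)^1 + 8 = (1792) + (144) + (8) = 1944; answer 1944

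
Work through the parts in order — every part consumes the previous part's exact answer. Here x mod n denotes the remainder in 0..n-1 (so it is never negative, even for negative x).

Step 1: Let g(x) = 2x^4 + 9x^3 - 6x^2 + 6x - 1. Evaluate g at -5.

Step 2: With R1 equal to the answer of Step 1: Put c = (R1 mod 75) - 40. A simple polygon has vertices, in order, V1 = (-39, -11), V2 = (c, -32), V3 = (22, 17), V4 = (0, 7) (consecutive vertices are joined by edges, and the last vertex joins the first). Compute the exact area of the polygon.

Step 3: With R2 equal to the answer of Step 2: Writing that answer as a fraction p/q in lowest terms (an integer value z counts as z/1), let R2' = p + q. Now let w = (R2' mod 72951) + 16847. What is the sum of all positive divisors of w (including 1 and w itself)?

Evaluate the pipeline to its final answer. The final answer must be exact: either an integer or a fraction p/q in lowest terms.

43524

Step 1: 2*(-5)^4 + 9*(-5)^3 - 6*(-5)^2 + 6*(-5)^1 - 1 = (1250) + (-1125) + (-150) + (-30) + (-1) = -56; answer -56
Step 2: R1 = -56; c = -21; cross terms: (-39*-32 - -21*-11)=1017, (-21*17 - 22*-32)=347, (22*7 - 0*17)=154, (0*-11 - -39*7)=273; twice the area = |1791| = 1791; area = 1791/2; answer 1791/2
Step 3: R2 = 1791/2; threaded value p + q = 1793; w = 18640; 18640 = 2^4 * 5 * 233; sigma = (1 + 2 + 4 + 8 + 16) * (1 + 5) * (1 + 233) = 31 * 6 * 234 = 43524; answer 43524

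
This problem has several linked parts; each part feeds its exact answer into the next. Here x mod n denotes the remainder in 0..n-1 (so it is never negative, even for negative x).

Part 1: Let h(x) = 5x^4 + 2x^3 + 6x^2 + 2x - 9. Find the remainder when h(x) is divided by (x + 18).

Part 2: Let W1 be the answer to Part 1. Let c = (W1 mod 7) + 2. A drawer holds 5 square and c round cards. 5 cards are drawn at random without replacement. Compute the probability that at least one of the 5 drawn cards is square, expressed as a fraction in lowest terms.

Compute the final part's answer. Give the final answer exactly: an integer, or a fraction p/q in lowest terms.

Part 1: remainder = value at the root: 5*(-18)^4 + 2*(-18)^3 + 6*(-18)^2 + 2*(-18)^1 - 9 = (524880) + (-11664) + (1944) + (-36) + (-9) = 515115; answer 515115
Part 2: W1 = 515115; c = 8; total draws C(13,5) = 1287; complement C(8,5) = 56; favorable 1287 - 56 = 1231; P = 1231/1287; answer 1231/1287

1231/1287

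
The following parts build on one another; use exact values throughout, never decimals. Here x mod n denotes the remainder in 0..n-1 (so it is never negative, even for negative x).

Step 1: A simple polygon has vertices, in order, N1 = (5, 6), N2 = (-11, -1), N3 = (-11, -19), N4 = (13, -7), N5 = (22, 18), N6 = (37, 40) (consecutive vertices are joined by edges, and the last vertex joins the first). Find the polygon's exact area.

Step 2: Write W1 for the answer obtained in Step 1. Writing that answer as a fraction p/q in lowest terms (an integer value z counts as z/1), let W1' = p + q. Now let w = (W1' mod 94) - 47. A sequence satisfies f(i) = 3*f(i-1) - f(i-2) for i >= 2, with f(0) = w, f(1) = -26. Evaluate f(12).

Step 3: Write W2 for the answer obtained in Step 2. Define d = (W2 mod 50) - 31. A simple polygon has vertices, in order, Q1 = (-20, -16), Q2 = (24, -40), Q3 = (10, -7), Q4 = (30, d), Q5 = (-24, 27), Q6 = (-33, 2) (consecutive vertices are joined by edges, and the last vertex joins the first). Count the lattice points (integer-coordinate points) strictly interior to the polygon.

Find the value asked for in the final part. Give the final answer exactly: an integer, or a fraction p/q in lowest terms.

1527

Step 1: cross terms: (5*-1 - -11*6)=61, (-11*-19 - -11*-1)=198, (-11*-7 - 13*-19)=324, (13*18 - 22*-7)=388, (22*40 - 37*18)=214, (37*6 - 5*40)=22; twice the area = |1207| = 1207; area = 1207/2; answer 1207/2
Step 2: W1 = 1207/2; threaded value p + q = 1209; w = 34; f(2) = 3*(-26) - 1*(34) = -112; iterating: f(2)=-112, f(3)=-310, f(4)=-818, f(5)=-2144, f(6)=-5614, f(7)=-14698, f(8)=-38480, f(9)=-100742, f(10)=-263746, f(11)=-690496, f(12)=-1807742; answer -1807742
Step 3: W2 = -1807742; d = -23; cross terms: (-20*-40 - 24*-16)=1184, (24*-7 - 10*-40)=232, (10*-23 - 30*-7)=-20, (30*27 - -24*-23)=258, (-24*2 - -33*27)=843, (-33*-16 - -20*2)=568; twice the area = |3065| = 3065; area = 3065/2; boundary points = 4 + 1 + 4 + 2 + 1 + 1 = 13; strictly interior points = area - boundary/2 + 1 = 1527; answer 1527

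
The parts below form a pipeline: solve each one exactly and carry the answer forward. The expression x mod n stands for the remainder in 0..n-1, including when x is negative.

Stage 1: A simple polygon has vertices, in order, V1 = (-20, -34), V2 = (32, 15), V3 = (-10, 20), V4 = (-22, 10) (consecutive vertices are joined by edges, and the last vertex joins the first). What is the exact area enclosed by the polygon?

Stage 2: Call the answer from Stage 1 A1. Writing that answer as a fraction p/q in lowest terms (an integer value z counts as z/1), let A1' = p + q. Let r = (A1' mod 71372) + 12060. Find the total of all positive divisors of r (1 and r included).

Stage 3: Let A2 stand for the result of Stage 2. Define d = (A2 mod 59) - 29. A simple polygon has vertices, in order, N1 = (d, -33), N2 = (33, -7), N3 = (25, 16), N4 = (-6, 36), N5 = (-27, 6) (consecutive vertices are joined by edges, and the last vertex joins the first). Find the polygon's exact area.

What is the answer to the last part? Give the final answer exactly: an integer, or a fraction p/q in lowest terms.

Stage 1: cross terms: (-20*15 - 32*-34)=788, (32*20 - -10*15)=790, (-10*10 - -22*20)=340, (-22*-34 - -20*10)=948; twice the area = |2866| = 2866; area = 1433; answer 1433
Stage 2: A1 = 1433; threaded value p + q = 1434; r = 13494; 13494 = 2 * 3 * 13 * 173; sigma = (1 + 2) * (1 + 3) * (1 + 13) * (1 + 173) = 3 * 4 * 14 * 174 = 29232; answer 29232
Stage 3: A2 = 29232; d = -2; cross terms: (-2*-7 - 33*-33)=1103, (33*16 - 25*-7)=703, (25*36 - -6*16)=996, (-6*6 - -27*36)=936, (-27*-33 - -2*6)=903; twice the area = |4641| = 4641; area = 4641/2; answer 4641/2

4641/2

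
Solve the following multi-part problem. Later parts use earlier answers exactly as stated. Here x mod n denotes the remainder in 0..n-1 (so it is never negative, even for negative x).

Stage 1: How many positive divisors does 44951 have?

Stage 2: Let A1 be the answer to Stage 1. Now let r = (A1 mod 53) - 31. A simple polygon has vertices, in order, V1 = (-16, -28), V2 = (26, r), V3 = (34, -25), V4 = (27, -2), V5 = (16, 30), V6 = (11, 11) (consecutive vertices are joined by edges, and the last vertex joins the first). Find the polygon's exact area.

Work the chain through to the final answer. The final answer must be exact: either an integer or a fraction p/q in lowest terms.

Stage 1: 44951 = 79 * 569; number of divisors = (1+1) * (1+1) = 4; answer 4
Stage 2: A1 = 4; r = -27; cross terms: (-16*-27 - 26*-28)=1160, (26*-25 - 34*-27)=268, (34*-2 - 27*-25)=607, (27*30 - 16*-2)=842, (16*11 - 11*30)=-154, (11*-28 - -16*11)=-132; twice the area = |2591| = 2591; area = 2591/2; answer 2591/2

2591/2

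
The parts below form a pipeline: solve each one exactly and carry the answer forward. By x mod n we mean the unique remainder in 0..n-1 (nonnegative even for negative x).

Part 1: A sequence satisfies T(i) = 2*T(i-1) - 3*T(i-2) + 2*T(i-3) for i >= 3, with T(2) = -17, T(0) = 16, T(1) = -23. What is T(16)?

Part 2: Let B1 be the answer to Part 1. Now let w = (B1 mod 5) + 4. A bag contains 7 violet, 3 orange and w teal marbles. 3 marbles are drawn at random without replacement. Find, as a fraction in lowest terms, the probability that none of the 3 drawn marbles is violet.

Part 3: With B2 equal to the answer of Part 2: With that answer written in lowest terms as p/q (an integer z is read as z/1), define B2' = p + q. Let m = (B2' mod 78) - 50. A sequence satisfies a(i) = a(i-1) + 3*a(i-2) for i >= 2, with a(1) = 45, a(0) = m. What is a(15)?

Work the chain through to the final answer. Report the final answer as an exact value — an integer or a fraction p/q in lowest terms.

-43125

Part 1: T(3) = 2*(-17) - 3*(-23) + 2*(16) = 67; iterating: T(3)=67, T(4)=139, T(5)=43, T(6)=-197, T(7)=-245, T(8)=187, T(9)=715, T(10)=379, T(11)=-1013, T(12)=-1733, T(13)=331, T(14)=3835, T(15)=3211, T(16)=-4421; answer -4421
Part 2: B1 = -4421; w = 8; total draws C(18,3) = 816; favorable C(11,3) = 165; P = 55/272; answer 55/272
Part 3: B2 = 55/272; threaded value p + q = 327; m = -35; a(2) = 1*(45) + 3*(-35) = -60; iterating: a(2)=-60, a(3)=75, a(4)=-105, a(5)=120, a(6)=-195, a(7)=165, a(8)=-420, a(9)=75, a(10)=-1185, a(11)=-960, a(12)=-4515, a(13)=-7395, a(14)=-20940, a(15)=-43125; answer -43125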